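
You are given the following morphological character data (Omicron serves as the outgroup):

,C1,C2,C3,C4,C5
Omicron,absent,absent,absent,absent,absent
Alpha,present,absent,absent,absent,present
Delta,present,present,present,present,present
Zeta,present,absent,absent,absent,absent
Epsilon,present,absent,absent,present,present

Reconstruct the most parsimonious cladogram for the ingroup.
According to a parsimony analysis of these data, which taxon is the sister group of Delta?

The outgroup has state 'absent' for every character, so 'present' is the derived state throughout.
All ingroup taxa share the derived state 'present' for C1; it defines the ingroup but does not resolve relationships within it.
C2: derived state 'present' in Delta only — an autapomorphy, so it tells us nothing about relationships among taxa.
C3: derived state 'present' in Delta only — an autapomorphy, so it tells us nothing about relationships among taxa.
C4: derived state 'present' in Delta and Epsilon only — synapomorphy for {Delta, Epsilon}.
C5 (derived state 'present') is shared by Alpha, Delta, and Epsilon — a synapomorphy uniting that clade.
Most parsimonious ingroup topology: ((Alpha,(Delta,Epsilon)),Zeta).
Delta and Epsilon form a cherry on this tree, so they are sister taxa.

Epsilon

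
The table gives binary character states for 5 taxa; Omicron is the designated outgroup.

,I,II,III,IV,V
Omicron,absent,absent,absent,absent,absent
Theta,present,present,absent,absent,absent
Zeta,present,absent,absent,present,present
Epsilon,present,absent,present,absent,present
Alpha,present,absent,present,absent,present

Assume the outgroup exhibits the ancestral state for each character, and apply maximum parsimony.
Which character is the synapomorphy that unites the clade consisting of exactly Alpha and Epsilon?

The outgroup has state 'absent' for every character, so 'present' is the derived state throughout.
All ingroup taxa share the derived state 'present' for I; it defines the ingroup but does not resolve relationships within it.
II: derived state 'present' in Theta only — an autapomorphy, so it tells us nothing about relationships among taxa.
III: derived state 'present' in Alpha and Epsilon only — synapomorphy for {Alpha, Epsilon}.
IV (derived state 'present') is unique to Zeta (autapomorphy; uninformative for grouping).
Only Alpha, Epsilon, and Zeta show the derived state 'present' for V, supporting them as a clade.
Most parsimonious ingroup topology: (Theta,(Zeta,(Epsilon,Alpha))).
The clade {Alpha, Epsilon} is supported by III: its derived state 'present' occurs in exactly those taxa and in no other taxon (including the outgroup).

III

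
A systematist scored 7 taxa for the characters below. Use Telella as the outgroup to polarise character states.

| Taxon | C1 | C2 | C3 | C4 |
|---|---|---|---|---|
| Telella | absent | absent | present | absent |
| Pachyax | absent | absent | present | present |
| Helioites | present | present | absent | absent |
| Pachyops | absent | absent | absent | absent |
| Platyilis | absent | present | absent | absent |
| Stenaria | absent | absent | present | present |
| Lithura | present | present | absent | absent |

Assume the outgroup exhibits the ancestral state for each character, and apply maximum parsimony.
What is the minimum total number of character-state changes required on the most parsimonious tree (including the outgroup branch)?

4

Character polarity is set by the outgroup: the derived state is whichever differs from the outgroup's state, so for C3 the derived state is 'absent', and for the remaining characters it is 'present'.
C1 (derived state 'present') is shared by Helioites and Lithura — a synapomorphy uniting that clade.
Only Helioites, Lithura, and Platyilis show the derived state 'present' for C2, supporting them as a clade.
Only Helioites, Lithura, Pachyops, and Platyilis show the derived state 'absent' for C3, supporting them as a clade.
Only Pachyax and Stenaria show the derived state 'present' for C4, supporting them as a clade.
Most parsimonious ingroup topology: ((Pachyax,Stenaria),(((Helioites,Lithura),Platyilis),Pachyops)).
Changes per character on this tree: C1: 1; C2: 1; C3: 1; C4: 1.
Total = 4.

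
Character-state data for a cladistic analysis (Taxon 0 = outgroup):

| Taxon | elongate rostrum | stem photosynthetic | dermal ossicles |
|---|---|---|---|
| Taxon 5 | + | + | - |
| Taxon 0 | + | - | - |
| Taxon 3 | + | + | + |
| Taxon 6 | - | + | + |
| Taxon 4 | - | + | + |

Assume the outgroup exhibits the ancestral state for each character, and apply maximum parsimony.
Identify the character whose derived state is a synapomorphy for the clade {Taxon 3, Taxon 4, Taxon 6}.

dermal ossicles

Character polarity is set by the outgroup: the derived state is whichever differs from the outgroup's state, so for elongate rostrum the derived state is '-', and for the remaining characters it is '+'.
Only Taxon 4 and Taxon 6 show the derived state '-' for elongate rostrum, supporting them as a clade.
All ingroup taxa share the derived state '+' for stem photosynthetic; it defines the ingroup but does not resolve relationships within it.
dermal ossicles: derived state '+' in Taxon 3, Taxon 4, and Taxon 6 only — synapomorphy for {Taxon 3, Taxon 4, Taxon 6}.
Most parsimonious ingroup topology: ((Taxon 3,(Taxon 6,Taxon 4)),Taxon 5).
The clade {Taxon 3, Taxon 4, Taxon 6} is supported by dermal ossicles: its derived state '+' occurs in exactly those taxa and in no other taxon (including the outgroup).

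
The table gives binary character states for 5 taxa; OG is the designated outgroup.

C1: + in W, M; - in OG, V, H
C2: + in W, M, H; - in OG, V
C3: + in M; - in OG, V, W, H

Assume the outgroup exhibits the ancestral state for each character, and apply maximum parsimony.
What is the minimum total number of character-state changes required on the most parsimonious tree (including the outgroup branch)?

3

The outgroup has state '-' for every character, so '+' is the derived state throughout.
C1 (derived state '+') is shared by M and W — a synapomorphy uniting that clade.
Only H, M, and W show the derived state '+' for C2, supporting them as a clade.
C3: derived state '+' in M only — an autapomorphy, so it tells us nothing about relationships among taxa.
Most parsimonious ingroup topology: (((W,M),H),V).
Changes per character on this tree: C1: 1; C2: 1; C3: 1.
Total = 3.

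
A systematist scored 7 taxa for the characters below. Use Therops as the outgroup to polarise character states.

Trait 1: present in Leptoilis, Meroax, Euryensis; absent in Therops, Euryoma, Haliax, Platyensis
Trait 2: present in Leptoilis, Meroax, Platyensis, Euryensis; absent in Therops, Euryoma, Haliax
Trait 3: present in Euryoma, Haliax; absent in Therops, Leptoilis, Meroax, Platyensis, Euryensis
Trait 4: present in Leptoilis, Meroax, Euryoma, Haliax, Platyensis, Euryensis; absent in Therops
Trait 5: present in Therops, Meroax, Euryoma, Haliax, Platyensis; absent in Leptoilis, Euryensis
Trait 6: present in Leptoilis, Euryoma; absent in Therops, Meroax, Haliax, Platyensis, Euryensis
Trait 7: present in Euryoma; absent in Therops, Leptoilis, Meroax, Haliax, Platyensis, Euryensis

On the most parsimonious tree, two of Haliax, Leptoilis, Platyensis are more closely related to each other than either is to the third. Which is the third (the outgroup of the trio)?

Character polarity is set by the outgroup: the derived state is whichever differs from the outgroup's state, so for Trait 5 the derived state is 'absent', and for the remaining characters it is 'present'.
Trait 1: derived state 'present' in Euryensis, Leptoilis, and Meroax only — synapomorphy for {Euryensis, Leptoilis, Meroax}.
Only Euryensis, Leptoilis, Meroax, and Platyensis show the derived state 'present' for Trait 2, supporting them as a clade.
Trait 3 (derived state 'present') is shared by Euryoma and Haliax — a synapomorphy uniting that clade.
All ingroup taxa share the derived state 'present' for Trait 4; it defines the ingroup but does not resolve relationships within it.
Only Euryensis and Leptoilis show the derived state 'absent' for Trait 5, supporting them as a clade.
Trait 6 groups Euryoma and Leptoilis, which is incompatible with the clades supported by the remaining characters; treating it as convergent (homoplasy) costs fewer steps than any alternative tree.
Trait 7: derived state 'present' in Euryoma only — an autapomorphy, so it tells us nothing about relationships among taxa.
Most parsimonious ingroup topology: ((((Leptoilis,Euryensis),Meroax),Platyensis),(Euryoma,Haliax)).
Platyensis and Leptoilis share a more recent common ancestor with each other than either does with Haliax, so Haliax is the least closely related of the three.

Haliax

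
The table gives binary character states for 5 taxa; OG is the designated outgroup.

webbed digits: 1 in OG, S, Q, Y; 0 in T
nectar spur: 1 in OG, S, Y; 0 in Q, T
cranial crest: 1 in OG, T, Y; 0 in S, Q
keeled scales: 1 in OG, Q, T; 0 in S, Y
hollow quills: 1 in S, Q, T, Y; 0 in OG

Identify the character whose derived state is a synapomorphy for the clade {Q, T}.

Character polarity is set by the outgroup: the derived state is whichever differs from the outgroup's state, so for webbed digits, nectar spur, cranial crest, keeled scales the derived state is '0', and for the remaining characters it is '1'.
webbed digits: derived state '0' in T only — an autapomorphy, so it tells us nothing about relationships among taxa.
Only Q and T show the derived state '0' for nectar spur, supporting them as a clade.
cranial crest (state '0') occurs in Q and S but conflicts with the nesting implied by the other characters — most parsimoniously interpreted as homoplasy.
keeled scales: derived state '0' in S and Y only — synapomorphy for {S, Y}.
hollow quills (derived state '1') is shared by all ingroup taxa — unites the whole ingroup.
Most parsimonious ingroup topology: ((S,Y),(Q,T)).
The clade {Q, T} is supported by nectar spur: its derived state '0' occurs in exactly those taxa and in no other taxon (including the outgroup).

nectar spur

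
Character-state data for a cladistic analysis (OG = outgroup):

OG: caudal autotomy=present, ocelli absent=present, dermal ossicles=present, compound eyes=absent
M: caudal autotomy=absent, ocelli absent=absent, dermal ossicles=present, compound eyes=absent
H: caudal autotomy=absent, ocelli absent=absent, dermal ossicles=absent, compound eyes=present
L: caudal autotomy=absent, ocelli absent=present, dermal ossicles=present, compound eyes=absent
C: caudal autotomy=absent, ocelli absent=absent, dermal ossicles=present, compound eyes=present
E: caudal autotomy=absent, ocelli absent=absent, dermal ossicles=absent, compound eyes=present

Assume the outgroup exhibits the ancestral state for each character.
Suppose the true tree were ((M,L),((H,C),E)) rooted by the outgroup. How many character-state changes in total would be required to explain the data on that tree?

6

Map each character onto ((M,L),((H,C),E)) (rooted by OG) and count the minimum state changes it requires (Fitch parsimony):
caudal autotomy: 1; ocelli absent: 2; dermal ossicles: 2; compound eyes: 1.
Total tree length = 6.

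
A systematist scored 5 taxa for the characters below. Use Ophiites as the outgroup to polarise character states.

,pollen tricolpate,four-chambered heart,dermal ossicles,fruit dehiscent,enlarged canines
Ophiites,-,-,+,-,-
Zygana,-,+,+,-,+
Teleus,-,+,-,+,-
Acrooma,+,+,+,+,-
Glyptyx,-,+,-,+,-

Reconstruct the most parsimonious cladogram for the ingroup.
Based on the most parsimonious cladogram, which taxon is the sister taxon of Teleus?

Glyptyx

Character polarity is set by the outgroup: the derived state is whichever differs from the outgroup's state, so for dermal ossicles the derived state is '-', and for the remaining characters it is '+'.
pollen tricolpate: derived state '+' in Acrooma only — an autapomorphy, so it tells us nothing about relationships among taxa.
All ingroup taxa share the derived state '+' for four-chambered heart; it defines the ingroup but does not resolve relationships within it.
Only Glyptyx and Teleus show the derived state '-' for dermal ossicles, supporting them as a clade.
fruit dehiscent: derived state '+' in Acrooma, Glyptyx, and Teleus only — synapomorphy for {Acrooma, Glyptyx, Teleus}.
enlarged canines: derived state '+' in Zygana only — an autapomorphy, so it tells us nothing about relationships among taxa.
Most parsimonious ingroup topology: (Zygana,((Teleus,Glyptyx),Acrooma)).
Teleus and Glyptyx form a cherry on this tree, so they are sister taxa.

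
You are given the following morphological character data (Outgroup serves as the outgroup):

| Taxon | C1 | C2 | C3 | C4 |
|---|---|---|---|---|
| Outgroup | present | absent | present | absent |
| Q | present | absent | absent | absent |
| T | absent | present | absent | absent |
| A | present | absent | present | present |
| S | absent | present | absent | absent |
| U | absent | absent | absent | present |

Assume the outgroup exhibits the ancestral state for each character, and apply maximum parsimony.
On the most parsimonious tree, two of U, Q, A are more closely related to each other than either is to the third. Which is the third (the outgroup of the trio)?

Character polarity is set by the outgroup: the derived state is whichever differs from the outgroup's state, so for C1, C3 the derived state is 'absent', and for the remaining characters it is 'present'.
C1: derived state 'absent' in S, T, and U only — synapomorphy for {S, T, U}.
C2 (derived state 'present') is shared by S and T — a synapomorphy uniting that clade.
C3: derived state 'absent' in Q, S, T, and U only — synapomorphy for {Q, S, T, U}.
C4 groups A and U, which is incompatible with the clades supported by the remaining characters; treating it as convergent (homoplasy) costs fewer steps than any alternative tree.
Most parsimonious ingroup topology: ((Q,((T,S),U)),A).
U and Q share a more recent common ancestor with each other than either does with A, so A is the least closely related of the three.

A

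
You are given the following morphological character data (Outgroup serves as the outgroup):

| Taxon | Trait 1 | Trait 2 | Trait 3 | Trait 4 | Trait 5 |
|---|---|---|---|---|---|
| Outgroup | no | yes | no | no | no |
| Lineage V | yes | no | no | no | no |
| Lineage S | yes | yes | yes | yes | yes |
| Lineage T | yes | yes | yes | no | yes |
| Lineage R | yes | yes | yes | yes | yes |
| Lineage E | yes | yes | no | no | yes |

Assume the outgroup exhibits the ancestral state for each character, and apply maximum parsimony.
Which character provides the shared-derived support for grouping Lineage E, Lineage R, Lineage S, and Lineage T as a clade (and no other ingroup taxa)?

Trait 5

Character polarity is set by the outgroup: the derived state is whichever differs from the outgroup's state, so for Trait 2 the derived state is 'no', and for the remaining characters it is 'yes'.
All ingroup taxa share the derived state 'yes' for Trait 1; it defines the ingroup but does not resolve relationships within it.
Trait 2: derived state 'no' in Lineage V only — an autapomorphy, so it tells us nothing about relationships among taxa.
Only Lineage R, Lineage S, and Lineage T show the derived state 'yes' for Trait 3, supporting them as a clade.
Trait 4: derived state 'yes' in Lineage R and Lineage S only — synapomorphy for {Lineage R, Lineage S}.
Only Lineage E, Lineage R, Lineage S, and Lineage T show the derived state 'yes' for Trait 5, supporting them as a clade.
Most parsimonious ingroup topology: (Lineage V,(((Lineage S,Lineage R),Lineage T),Lineage E)).
The clade {Lineage E, Lineage R, Lineage S, Lineage T} is supported by Trait 5: its derived state 'yes' occurs in exactly those taxa and in no other taxon (including the outgroup).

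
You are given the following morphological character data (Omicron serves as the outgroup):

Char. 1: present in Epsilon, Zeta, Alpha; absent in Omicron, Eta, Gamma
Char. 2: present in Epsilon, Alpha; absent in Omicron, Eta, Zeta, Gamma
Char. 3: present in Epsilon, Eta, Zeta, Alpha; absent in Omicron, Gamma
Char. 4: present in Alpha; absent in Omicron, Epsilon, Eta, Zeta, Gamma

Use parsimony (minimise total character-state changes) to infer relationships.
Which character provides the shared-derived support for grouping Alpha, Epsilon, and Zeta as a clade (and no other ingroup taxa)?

The outgroup has state 'absent' for every character, so 'present' is the derived state throughout.
Only Alpha, Epsilon, and Zeta show the derived state 'present' for Char. 1, supporting them as a clade.
Only Alpha and Epsilon show the derived state 'present' for Char. 2, supporting them as a clade.
Only Alpha, Epsilon, Eta, and Zeta show the derived state 'present' for Char. 3, supporting them as a clade.
Char. 4: derived state 'present' in Alpha only — an autapomorphy, so it tells us nothing about relationships among taxa.
Most parsimonious ingroup topology: ((((Epsilon,Alpha),Zeta),Eta),Gamma).
The clade {Alpha, Epsilon, Zeta} is supported by Char. 1: its derived state 'present' occurs in exactly those taxa and in no other taxon (including the outgroup).

Char. 1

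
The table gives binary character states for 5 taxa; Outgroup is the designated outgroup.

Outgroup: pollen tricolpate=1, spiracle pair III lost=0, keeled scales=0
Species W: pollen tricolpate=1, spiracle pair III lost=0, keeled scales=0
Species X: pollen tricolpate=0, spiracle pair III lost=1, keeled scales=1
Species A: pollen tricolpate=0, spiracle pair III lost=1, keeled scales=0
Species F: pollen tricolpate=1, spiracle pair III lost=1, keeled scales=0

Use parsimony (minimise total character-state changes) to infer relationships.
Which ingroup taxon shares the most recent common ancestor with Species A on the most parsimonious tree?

Species X

Character polarity is set by the outgroup: the derived state is whichever differs from the outgroup's state, so for pollen tricolpate the derived state is '0', and for the remaining characters it is '1'.
pollen tricolpate: derived state '0' in Species A and Species X only — synapomorphy for {Species A, Species X}.
spiracle pair III lost: derived state '1' in Species A, Species F, and Species X only — synapomorphy for {Species A, Species F, Species X}.
keeled scales: derived state '1' in Species X only — an autapomorphy, so it tells us nothing about relationships among taxa.
Most parsimonious ingroup topology: (Species W,((Species X,Species A),Species F)).
Species A and Species X form a cherry on this tree, so they are sister taxa.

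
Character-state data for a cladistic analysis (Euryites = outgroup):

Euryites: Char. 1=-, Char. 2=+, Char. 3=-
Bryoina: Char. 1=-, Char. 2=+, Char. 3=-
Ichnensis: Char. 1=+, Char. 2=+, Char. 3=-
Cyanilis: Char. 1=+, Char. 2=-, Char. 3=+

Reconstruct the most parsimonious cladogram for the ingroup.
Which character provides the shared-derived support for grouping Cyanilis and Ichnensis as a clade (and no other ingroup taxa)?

Character polarity is set by the outgroup: the derived state is whichever differs from the outgroup's state, so for Char. 2 the derived state is '-', and for the remaining characters it is '+'.
Char. 1 (derived state '+') is shared by Cyanilis and Ichnensis — a synapomorphy uniting that clade.
Char. 2 (derived state '-') is unique to Cyanilis (autapomorphy; uninformative for grouping).
Char. 3: derived state '+' in Cyanilis only — an autapomorphy, so it tells us nothing about relationships among taxa.
Most parsimonious ingroup topology: (Bryoina,(Ichnensis,Cyanilis)).
The clade {Cyanilis, Ichnensis} is supported by Char. 1: its derived state '+' occurs in exactly those taxa and in no other taxon (including the outgroup).

Char. 1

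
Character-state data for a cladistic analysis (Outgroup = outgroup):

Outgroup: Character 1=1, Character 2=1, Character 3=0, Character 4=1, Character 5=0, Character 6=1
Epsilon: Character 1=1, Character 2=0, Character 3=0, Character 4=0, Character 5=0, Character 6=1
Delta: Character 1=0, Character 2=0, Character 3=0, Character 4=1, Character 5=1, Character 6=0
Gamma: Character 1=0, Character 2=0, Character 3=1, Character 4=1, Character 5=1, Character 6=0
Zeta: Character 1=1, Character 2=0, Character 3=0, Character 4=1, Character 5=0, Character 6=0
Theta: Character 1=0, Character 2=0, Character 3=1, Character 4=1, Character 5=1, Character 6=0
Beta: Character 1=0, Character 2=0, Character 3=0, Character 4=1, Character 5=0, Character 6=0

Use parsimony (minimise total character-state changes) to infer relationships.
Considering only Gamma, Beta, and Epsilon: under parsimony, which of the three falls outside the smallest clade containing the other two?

Epsilon

Character polarity is set by the outgroup: the derived state is whichever differs from the outgroup's state, so for Character 1, Character 2, Character 4, Character 6 the derived state is '0', and for the remaining characters it is '1'.
Character 1 (derived state '0') is shared by Beta, Delta, Gamma, and Theta — a synapomorphy uniting that clade.
Character 2 (derived state '0') is shared by all ingroup taxa — unites the whole ingroup.
Only Gamma and Theta show the derived state '1' for Character 3, supporting them as a clade.
Character 4: derived state '0' in Epsilon only — an autapomorphy, so it tells us nothing about relationships among taxa.
Only Delta, Gamma, and Theta show the derived state '1' for Character 5, supporting them as a clade.
Character 6 (derived state '0') is shared by Beta, Delta, Gamma, Theta, and Zeta — a synapomorphy uniting that clade.
Most parsimonious ingroup topology: (Epsilon,(((Delta,(Gamma,Theta)),Beta),Zeta)).
Beta and Gamma share a more recent common ancestor with each other than either does with Epsilon, so Epsilon is the least closely related of the three.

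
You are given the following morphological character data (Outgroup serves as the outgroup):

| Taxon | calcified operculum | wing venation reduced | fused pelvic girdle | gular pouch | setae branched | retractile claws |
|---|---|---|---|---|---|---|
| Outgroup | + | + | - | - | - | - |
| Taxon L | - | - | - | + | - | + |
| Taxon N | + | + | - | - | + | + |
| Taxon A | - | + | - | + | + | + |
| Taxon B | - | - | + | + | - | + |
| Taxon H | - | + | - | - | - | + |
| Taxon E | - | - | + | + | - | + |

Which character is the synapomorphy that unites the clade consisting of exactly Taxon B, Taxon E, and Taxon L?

Character polarity is set by the outgroup: the derived state is whichever differs from the outgroup's state, so for calcified operculum, wing venation reduced the derived state is '-', and for the remaining characters it is '+'.
Only Taxon A, Taxon B, Taxon E, Taxon H, and Taxon L show the derived state '-' for calcified operculum, supporting them as a clade.
Only Taxon B, Taxon E, and Taxon L show the derived state '-' for wing venation reduced, supporting them as a clade.
Only Taxon B and Taxon E show the derived state '+' for fused pelvic girdle, supporting them as a clade.
gular pouch (derived state '+') is shared by Taxon A, Taxon B, Taxon E, and Taxon L — a synapomorphy uniting that clade.
setae branched (state '+') occurs in Taxon A and Taxon N but conflicts with the nesting implied by the other characters — most parsimoniously interpreted as homoplasy.
All ingroup taxa share the derived state '+' for retractile claws; it defines the ingroup but does not resolve relationships within it.
Most parsimonious ingroup topology: ((((Taxon L,(Taxon B,Taxon E)),Taxon A),Taxon H),Taxon N).
The clade {Taxon B, Taxon E, Taxon L} is supported by wing venation reduced: its derived state '-' occurs in exactly those taxa and in no other taxon (including the outgroup).

wing venation reduced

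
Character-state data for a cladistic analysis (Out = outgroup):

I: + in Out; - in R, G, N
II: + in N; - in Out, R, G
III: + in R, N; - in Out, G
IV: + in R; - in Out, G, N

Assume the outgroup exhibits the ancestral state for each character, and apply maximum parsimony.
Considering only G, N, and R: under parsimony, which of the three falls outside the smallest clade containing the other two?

G

Character polarity is set by the outgroup: the derived state is whichever differs from the outgroup's state, so for I the derived state is '-', and for the remaining characters it is '+'.
I (derived state '-') is shared by all ingroup taxa — unites the whole ingroup.
II (derived state '+') is unique to N (autapomorphy; uninformative for grouping).
Only N and R show the derived state '+' for III, supporting them as a clade.
IV: derived state '+' in R only — an autapomorphy, so it tells us nothing about relationships among taxa.
Most parsimonious ingroup topology: ((R,N),G).
R and N share a more recent common ancestor with each other than either does with G, so G is the least closely related of the three.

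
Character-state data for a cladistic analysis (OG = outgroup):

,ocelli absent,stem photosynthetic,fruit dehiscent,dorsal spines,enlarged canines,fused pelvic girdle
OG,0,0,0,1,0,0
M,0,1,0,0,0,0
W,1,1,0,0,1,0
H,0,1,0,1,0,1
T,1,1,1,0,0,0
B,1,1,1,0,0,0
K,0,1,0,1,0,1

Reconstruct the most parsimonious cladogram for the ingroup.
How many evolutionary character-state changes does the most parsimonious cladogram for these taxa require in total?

6

Character polarity is set by the outgroup: the derived state is whichever differs from the outgroup's state, so for dorsal spines the derived state is '0', and for the remaining characters it is '1'.
ocelli absent (derived state '1') is shared by B, T, and W — a synapomorphy uniting that clade.
All ingroup taxa share the derived state '1' for stem photosynthetic; it defines the ingroup but does not resolve relationships within it.
fruit dehiscent (derived state '1') is shared by B and T — a synapomorphy uniting that clade.
dorsal spines: derived state '0' in B, M, T, and W only — synapomorphy for {B, M, T, W}.
enlarged canines: derived state '1' in W only — an autapomorphy, so it tells us nothing about relationships among taxa.
fused pelvic girdle (derived state '1') is shared by H and K — a synapomorphy uniting that clade.
Most parsimonious ingroup topology: ((M,(W,(T,B))),(H,K)).
Changes per character on this tree: ocelli absent: 1; stem photosynthetic: 1; fruit dehiscent: 1; dorsal spines: 1; enlarged canines: 1; fused pelvic girdle: 1.
Total = 6.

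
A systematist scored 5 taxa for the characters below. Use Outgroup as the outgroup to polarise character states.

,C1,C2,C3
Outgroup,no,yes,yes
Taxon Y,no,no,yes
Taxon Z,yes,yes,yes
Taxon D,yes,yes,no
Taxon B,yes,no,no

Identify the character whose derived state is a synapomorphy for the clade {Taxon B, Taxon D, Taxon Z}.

Character polarity is set by the outgroup: the derived state is whichever differs from the outgroup's state, so for C2, C3 the derived state is 'no', and for the remaining characters it is 'yes'.
Only Taxon B, Taxon D, and Taxon Z show the derived state 'yes' for C1, supporting them as a clade.
C2 groups Taxon B and Taxon Y, which is incompatible with the clades supported by the remaining characters; treating it as convergent (homoplasy) costs fewer steps than any alternative tree.
Only Taxon B and Taxon D show the derived state 'no' for C3, supporting them as a clade.
Most parsimonious ingroup topology: (Taxon Y,(Taxon Z,(Taxon D,Taxon B))).
The clade {Taxon B, Taxon D, Taxon Z} is supported by C1: its derived state 'yes' occurs in exactly those taxa and in no other taxon (including the outgroup).

C1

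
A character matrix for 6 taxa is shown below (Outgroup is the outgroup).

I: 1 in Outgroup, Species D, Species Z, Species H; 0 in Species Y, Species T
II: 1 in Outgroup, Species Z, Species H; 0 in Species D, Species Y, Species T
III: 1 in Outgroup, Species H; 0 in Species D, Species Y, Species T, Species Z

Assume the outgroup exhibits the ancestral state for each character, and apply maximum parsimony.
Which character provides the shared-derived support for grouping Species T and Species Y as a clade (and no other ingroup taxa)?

I

The outgroup has state '1' for every character, so '0' is the derived state throughout.
Only Species T and Species Y show the derived state '0' for I, supporting them as a clade.
Only Species D, Species T, and Species Y show the derived state '0' for II, supporting them as a clade.
Only Species D, Species T, Species Y, and Species Z show the derived state '0' for III, supporting them as a clade.
Most parsimonious ingroup topology: (((Species D,(Species Y,Species T)),Species Z),Species H).
The clade {Species T, Species Y} is supported by I: its derived state '0' occurs in exactly those taxa and in no other taxon (including the outgroup).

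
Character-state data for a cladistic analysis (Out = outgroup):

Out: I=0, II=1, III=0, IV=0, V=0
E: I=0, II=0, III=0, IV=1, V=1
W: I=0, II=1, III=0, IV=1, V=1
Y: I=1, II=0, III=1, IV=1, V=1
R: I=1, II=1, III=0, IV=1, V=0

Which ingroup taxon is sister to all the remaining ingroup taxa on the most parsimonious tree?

Character polarity is set by the outgroup: the derived state is whichever differs from the outgroup's state, so for II the derived state is '0', and for the remaining characters it is '1'.
I groups R and Y, which is incompatible with the clades supported by the remaining characters; treating it as convergent (homoplasy) costs fewer steps than any alternative tree.
II: derived state '0' in E and Y only — synapomorphy for {E, Y}.
III: derived state '1' in Y only — an autapomorphy, so it tells us nothing about relationships among taxa.
All ingroup taxa share the derived state '1' for IV; it defines the ingroup but does not resolve relationships within it.
Only E, W, and Y show the derived state '1' for V, supporting them as a clade.
Most parsimonious ingroup topology: (((E,Y),W),R).
R is sister to the clade containing all other ingroup taxa, so it is the earliest-diverging (most basal) ingroup lineage.

R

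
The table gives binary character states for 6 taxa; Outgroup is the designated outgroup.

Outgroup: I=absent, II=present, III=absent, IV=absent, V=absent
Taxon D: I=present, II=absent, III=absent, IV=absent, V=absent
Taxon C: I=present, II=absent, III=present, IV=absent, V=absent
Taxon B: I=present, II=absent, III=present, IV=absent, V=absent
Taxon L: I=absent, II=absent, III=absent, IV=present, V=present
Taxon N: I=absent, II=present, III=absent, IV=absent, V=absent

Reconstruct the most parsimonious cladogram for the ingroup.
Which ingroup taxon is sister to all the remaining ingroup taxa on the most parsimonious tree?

Taxon N

Character polarity is set by the outgroup: the derived state is whichever differs from the outgroup's state, so for II the derived state is 'absent', and for the remaining characters it is 'present'.
Only Taxon B, Taxon C, and Taxon D show the derived state 'present' for I, supporting them as a clade.
II (derived state 'absent') is shared by Taxon B, Taxon C, Taxon D, and Taxon L — a synapomorphy uniting that clade.
III: derived state 'present' in Taxon B and Taxon C only — synapomorphy for {Taxon B, Taxon C}.
IV: derived state 'present' in Taxon L only — an autapomorphy, so it tells us nothing about relationships among taxa.
V (derived state 'present') is unique to Taxon L (autapomorphy; uninformative for grouping).
Most parsimonious ingroup topology: (((Taxon D,(Taxon C,Taxon B)),Taxon L),Taxon N).
Taxon N is sister to the clade containing all other ingroup taxa, so it is the earliest-diverging (most basal) ingroup lineage.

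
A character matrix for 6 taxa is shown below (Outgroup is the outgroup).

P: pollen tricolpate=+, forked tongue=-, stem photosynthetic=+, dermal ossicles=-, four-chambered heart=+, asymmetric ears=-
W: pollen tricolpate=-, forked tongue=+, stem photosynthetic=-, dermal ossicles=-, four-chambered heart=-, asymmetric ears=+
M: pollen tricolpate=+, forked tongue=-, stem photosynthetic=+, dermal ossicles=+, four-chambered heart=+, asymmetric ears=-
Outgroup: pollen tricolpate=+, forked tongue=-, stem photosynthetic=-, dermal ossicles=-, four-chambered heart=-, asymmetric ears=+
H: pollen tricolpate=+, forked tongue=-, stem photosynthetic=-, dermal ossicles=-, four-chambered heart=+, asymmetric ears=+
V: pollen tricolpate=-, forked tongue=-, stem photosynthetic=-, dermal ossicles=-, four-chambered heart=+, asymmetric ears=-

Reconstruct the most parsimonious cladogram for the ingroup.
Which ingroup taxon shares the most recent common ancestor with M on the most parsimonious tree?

Character polarity is set by the outgroup: the derived state is whichever differs from the outgroup's state, so for pollen tricolpate, asymmetric ears the derived state is '-', and for the remaining characters it is '+'.
pollen tricolpate (state '-') occurs in V and W but conflicts with the nesting implied by the other characters — most parsimoniously interpreted as homoplasy.
forked tongue: derived state '+' in W only — an autapomorphy, so it tells us nothing about relationships among taxa.
Only M and P show the derived state '+' for stem photosynthetic, supporting them as a clade.
dermal ossicles (derived state '+') is unique to M (autapomorphy; uninformative for grouping).
four-chambered heart (derived state '+') is shared by H, M, P, and V — a synapomorphy uniting that clade.
asymmetric ears: derived state '-' in M, P, and V only — synapomorphy for {M, P, V}.
Most parsimonious ingroup topology: ((((P,M),V),H),W).
M and P form a cherry on this tree, so they are sister taxa.

P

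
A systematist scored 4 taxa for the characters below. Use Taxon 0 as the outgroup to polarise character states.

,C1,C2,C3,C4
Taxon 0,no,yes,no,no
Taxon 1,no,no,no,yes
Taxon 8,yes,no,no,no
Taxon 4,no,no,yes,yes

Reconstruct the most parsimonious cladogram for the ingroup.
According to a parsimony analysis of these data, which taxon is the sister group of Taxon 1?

Taxon 4

Character polarity is set by the outgroup: the derived state is whichever differs from the outgroup's state, so for C2 the derived state is 'no', and for the remaining characters it is 'yes'.
C1: derived state 'yes' in Taxon 8 only — an autapomorphy, so it tells us nothing about relationships among taxa.
C2 (derived state 'no') is shared by all ingroup taxa — unites the whole ingroup.
C3 (derived state 'yes') is unique to Taxon 4 (autapomorphy; uninformative for grouping).
Only Taxon 1 and Taxon 4 show the derived state 'yes' for C4, supporting them as a clade.
Most parsimonious ingroup topology: ((Taxon 1,Taxon 4),Taxon 8).
Taxon 1 and Taxon 4 form a cherry on this tree, so they are sister taxa.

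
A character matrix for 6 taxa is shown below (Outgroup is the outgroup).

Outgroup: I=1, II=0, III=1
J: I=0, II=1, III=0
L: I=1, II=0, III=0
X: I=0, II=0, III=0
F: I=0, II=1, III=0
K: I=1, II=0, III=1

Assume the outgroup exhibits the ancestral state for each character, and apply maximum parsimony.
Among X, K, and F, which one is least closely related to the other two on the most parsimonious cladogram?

Character polarity is set by the outgroup: the derived state is whichever differs from the outgroup's state, so for I, III the derived state is '0', and for the remaining characters it is '1'.
I (derived state '0') is shared by F, J, and X — a synapomorphy uniting that clade.
II (derived state '1') is shared by F and J — a synapomorphy uniting that clade.
III: derived state '0' in F, J, L, and X only — synapomorphy for {F, J, L, X}.
Most parsimonious ingroup topology: ((((J,F),X),L),K).
F and X share a more recent common ancestor with each other than either does with K, so K is the least closely related of the three.

K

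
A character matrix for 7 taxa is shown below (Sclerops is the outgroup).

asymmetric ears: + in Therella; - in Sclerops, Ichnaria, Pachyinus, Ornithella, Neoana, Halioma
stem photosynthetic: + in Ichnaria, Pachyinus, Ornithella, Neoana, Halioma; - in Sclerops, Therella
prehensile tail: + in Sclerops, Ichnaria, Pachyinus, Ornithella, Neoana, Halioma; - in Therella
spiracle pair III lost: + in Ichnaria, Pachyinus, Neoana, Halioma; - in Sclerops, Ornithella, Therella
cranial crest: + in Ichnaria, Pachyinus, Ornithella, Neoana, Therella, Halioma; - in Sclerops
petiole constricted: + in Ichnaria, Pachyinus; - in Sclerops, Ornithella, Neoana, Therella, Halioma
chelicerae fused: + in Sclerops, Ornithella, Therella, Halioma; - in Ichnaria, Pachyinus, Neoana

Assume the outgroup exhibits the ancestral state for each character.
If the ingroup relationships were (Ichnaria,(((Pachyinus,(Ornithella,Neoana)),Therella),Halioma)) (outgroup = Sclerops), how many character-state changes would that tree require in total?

13

Map each character onto (Ichnaria,(((Pachyinus,(Ornithella,Neoana)),Therella),Halioma)) (rooted by Sclerops) and count the minimum state changes it requires (Fitch parsimony):
asymmetric ears: 1; stem photosynthetic: 2; prehensile tail: 1; spiracle pair III lost: 3; cranial crest: 1; petiole constricted: 2; chelicerae fused: 3.
Total tree length = 13.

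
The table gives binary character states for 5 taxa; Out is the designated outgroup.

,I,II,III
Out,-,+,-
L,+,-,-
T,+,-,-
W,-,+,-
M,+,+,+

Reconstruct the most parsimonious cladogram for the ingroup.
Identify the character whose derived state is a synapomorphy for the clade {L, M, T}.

I

Character polarity is set by the outgroup: the derived state is whichever differs from the outgroup's state, so for II the derived state is '-', and for the remaining characters it is '+'.
I: derived state '+' in L, M, and T only — synapomorphy for {L, M, T}.
II: derived state '-' in L and T only — synapomorphy for {L, T}.
III: derived state '+' in M only — an autapomorphy, so it tells us nothing about relationships among taxa.
Most parsimonious ingroup topology: (((L,T),M),W).
The clade {L, M, T} is supported by I: its derived state '+' occurs in exactly those taxa and in no other taxon (including the outgroup).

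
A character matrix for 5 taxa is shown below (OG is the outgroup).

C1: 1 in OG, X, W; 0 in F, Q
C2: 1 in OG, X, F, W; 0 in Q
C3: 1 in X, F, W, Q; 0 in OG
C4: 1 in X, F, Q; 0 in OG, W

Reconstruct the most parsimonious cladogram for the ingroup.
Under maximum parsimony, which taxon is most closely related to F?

Character polarity is set by the outgroup: the derived state is whichever differs from the outgroup's state, so for C1, C2 the derived state is '0', and for the remaining characters it is '1'.
Only F and Q show the derived state '0' for C1, supporting them as a clade.
C2 (derived state '0') is unique to Q (autapomorphy; uninformative for grouping).
All ingroup taxa share the derived state '1' for C3; it defines the ingroup but does not resolve relationships within it.
Only F, Q, and X show the derived state '1' for C4, supporting them as a clade.
Most parsimonious ingroup topology: ((X,(F,Q)),W).
F and Q form a cherry on this tree, so they are sister taxa.

Q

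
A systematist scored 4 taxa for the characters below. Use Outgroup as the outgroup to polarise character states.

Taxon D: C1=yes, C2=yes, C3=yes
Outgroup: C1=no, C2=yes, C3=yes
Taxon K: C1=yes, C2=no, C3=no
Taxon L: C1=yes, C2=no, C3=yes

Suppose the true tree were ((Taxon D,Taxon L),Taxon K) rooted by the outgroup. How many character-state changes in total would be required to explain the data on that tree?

4

Map each character onto ((Taxon D,Taxon L),Taxon K) (rooted by Outgroup) and count the minimum state changes it requires (Fitch parsimony):
C1: 1; C2: 2; C3: 1.
Total tree length = 4.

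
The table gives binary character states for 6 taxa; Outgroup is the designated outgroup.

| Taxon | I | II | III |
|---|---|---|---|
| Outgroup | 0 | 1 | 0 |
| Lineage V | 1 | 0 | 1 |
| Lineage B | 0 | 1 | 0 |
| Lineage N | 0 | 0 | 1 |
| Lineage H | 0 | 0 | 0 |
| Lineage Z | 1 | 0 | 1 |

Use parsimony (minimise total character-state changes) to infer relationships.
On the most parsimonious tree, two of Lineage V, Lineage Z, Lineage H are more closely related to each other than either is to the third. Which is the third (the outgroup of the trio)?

Character polarity is set by the outgroup: the derived state is whichever differs from the outgroup's state, so for II the derived state is '0', and for the remaining characters it is '1'.
I (derived state '1') is shared by Lineage V and Lineage Z — a synapomorphy uniting that clade.
II (derived state '0') is shared by Lineage H, Lineage N, Lineage V, and Lineage Z — a synapomorphy uniting that clade.
III (derived state '1') is shared by Lineage N, Lineage V, and Lineage Z — a synapomorphy uniting that clade.
Most parsimonious ingroup topology: ((((Lineage V,Lineage Z),Lineage N),Lineage H),Lineage B).
Lineage Z and Lineage V share a more recent common ancestor with each other than either does with Lineage H, so Lineage H is the least closely related of the three.

Lineage H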